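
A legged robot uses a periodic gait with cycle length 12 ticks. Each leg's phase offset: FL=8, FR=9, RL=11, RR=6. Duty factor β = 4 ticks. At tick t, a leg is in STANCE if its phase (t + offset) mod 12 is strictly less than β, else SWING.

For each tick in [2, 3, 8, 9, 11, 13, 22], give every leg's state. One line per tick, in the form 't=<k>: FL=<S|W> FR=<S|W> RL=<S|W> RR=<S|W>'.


t=2: FL=W FR=W RL=S RR=W
t=3: FL=W FR=S RL=S RR=W
t=8: FL=W FR=W RL=W RR=S
t=9: FL=W FR=W RL=W RR=S
t=11: FL=W FR=W RL=W RR=W
t=13: FL=W FR=W RL=S RR=W
t=22: FL=W FR=W RL=W RR=W

t=2: phase=(10,11,1,8) vs β=4 → FL=W FR=W RL=S RR=W
t=3: phase=(11,0,2,9) vs β=4 → FL=W FR=S RL=S RR=W
t=8: phase=(4,5,7,2) vs β=4 → FL=W FR=W RL=W RR=S
t=9: phase=(5,6,8,3) vs β=4 → FL=W FR=W RL=W RR=S
t=11: phase=(7,8,10,5) vs β=4 → FL=W FR=W RL=W RR=W
t=13: phase=(9,10,0,7) vs β=4 → FL=W FR=W RL=S RR=W
t=22: phase=(6,7,9,4) vs β=4 → FL=W FR=W RL=W RR=W


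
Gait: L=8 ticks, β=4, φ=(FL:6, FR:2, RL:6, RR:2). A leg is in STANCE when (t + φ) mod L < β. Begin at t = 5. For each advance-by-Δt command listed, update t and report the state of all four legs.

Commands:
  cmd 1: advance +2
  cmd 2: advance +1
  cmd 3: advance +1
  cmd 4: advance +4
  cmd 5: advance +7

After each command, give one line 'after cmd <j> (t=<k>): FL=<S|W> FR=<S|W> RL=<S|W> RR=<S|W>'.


start t=5: FL=S FR=W RL=S RR=W
cmd 1: advance +2 → t=7, phase=(5,1,5,1) → FL=W FR=S RL=W RR=S
cmd 2: advance +1 → t=8, phase=(6,2,6,2) → FL=W FR=S RL=W RR=S
cmd 3: advance +1 → t=9, phase=(7,3,7,3) → FL=W FR=S RL=W RR=S
cmd 4: advance +4 → t=13, phase=(3,7,3,7) → FL=S FR=W RL=S RR=W
cmd 5: advance +7 → t=20, phase=(2,6,2,6) → FL=S FR=W RL=S RR=W

after cmd 1 (t=7): FL=W FR=S RL=W RR=S
after cmd 2 (t=8): FL=W FR=S RL=W RR=S
after cmd 3 (t=9): FL=W FR=S RL=W RR=S
after cmd 4 (t=13): FL=S FR=W RL=S RR=W
after cmd 5 (t=20): FL=S FR=W RL=S RR=W


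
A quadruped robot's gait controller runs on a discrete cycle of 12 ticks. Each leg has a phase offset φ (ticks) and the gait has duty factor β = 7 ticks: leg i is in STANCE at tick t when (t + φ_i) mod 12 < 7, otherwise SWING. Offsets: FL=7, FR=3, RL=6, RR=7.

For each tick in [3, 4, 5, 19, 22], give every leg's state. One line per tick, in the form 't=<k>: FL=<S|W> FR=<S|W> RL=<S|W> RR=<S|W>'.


t=3: FL=W FR=S RL=W RR=W
t=4: FL=W FR=W RL=W RR=W
t=5: FL=S FR=W RL=W RR=S
t=19: FL=S FR=W RL=S RR=S
t=22: FL=S FR=S RL=S RR=S

t=3: phase=(10,6,9,10) vs β=7 → FL=W FR=S RL=W RR=W
t=4: phase=(11,7,10,11) vs β=7 → FL=W FR=W RL=W RR=W
t=5: phase=(0,8,11,0) vs β=7 → FL=S FR=W RL=W RR=S
t=19: phase=(2,10,1,2) vs β=7 → FL=S FR=W RL=S RR=S
t=22: phase=(5,1,4,5) vs β=7 → FL=S FR=S RL=S RR=S


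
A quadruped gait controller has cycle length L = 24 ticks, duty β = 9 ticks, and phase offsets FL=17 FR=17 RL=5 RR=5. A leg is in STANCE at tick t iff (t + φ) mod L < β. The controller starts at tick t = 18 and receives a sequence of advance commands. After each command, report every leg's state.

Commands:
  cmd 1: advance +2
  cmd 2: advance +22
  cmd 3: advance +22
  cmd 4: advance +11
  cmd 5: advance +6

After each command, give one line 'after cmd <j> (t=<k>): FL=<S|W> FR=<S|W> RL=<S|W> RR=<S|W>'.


start t=18: FL=W FR=W RL=W RR=W
cmd 1: advance +2 → t=20, phase=(13,13,1,1) → FL=W FR=W RL=S RR=S
cmd 2: advance +22 → t=42, phase=(11,11,23,23) → FL=W FR=W RL=W RR=W
cmd 3: advance +22 → t=64, phase=(9,9,21,21) → FL=W FR=W RL=W RR=W
cmd 4: advance +11 → t=75, phase=(20,20,8,8) → FL=W FR=W RL=S RR=S
cmd 5: advance +6 → t=81, phase=(2,2,14,14) → FL=S FR=S RL=W RR=W

after cmd 1 (t=20): FL=W FR=W RL=S RR=S
after cmd 2 (t=42): FL=W FR=W RL=W RR=W
after cmd 3 (t=64): FL=W FR=W RL=W RR=W
after cmd 4 (t=75): FL=W FR=W RL=S RR=S
after cmd 5 (t=81): FL=S FR=S RL=W RR=W


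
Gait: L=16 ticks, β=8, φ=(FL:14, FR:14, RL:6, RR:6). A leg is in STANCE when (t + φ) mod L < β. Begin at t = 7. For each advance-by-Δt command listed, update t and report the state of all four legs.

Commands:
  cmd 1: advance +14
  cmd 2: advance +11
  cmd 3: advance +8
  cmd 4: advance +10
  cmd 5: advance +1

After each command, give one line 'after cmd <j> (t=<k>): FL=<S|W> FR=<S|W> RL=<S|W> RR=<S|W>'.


start t=7: FL=S FR=S RL=W RR=W
cmd 1: advance +14 → t=21, phase=(3,3,11,11) → FL=S FR=S RL=W RR=W
cmd 2: advance +11 → t=32, phase=(14,14,6,6) → FL=W FR=W RL=S RR=S
cmd 3: advance +8 → t=40, phase=(6,6,14,14) → FL=S FR=S RL=W RR=W
cmd 4: advance +10 → t=50, phase=(0,0,8,8) → FL=S FR=S RL=W RR=W
cmd 5: advance +1 → t=51, phase=(1,1,9,9) → FL=S FR=S RL=W RR=W

after cmd 1 (t=21): FL=S FR=S RL=W RR=W
after cmd 2 (t=32): FL=W FR=W RL=S RR=S
after cmd 3 (t=40): FL=S FR=S RL=W RR=W
after cmd 4 (t=50): FL=S FR=S RL=W RR=W
after cmd 5 (t=51): FL=S FR=S RL=W RR=W


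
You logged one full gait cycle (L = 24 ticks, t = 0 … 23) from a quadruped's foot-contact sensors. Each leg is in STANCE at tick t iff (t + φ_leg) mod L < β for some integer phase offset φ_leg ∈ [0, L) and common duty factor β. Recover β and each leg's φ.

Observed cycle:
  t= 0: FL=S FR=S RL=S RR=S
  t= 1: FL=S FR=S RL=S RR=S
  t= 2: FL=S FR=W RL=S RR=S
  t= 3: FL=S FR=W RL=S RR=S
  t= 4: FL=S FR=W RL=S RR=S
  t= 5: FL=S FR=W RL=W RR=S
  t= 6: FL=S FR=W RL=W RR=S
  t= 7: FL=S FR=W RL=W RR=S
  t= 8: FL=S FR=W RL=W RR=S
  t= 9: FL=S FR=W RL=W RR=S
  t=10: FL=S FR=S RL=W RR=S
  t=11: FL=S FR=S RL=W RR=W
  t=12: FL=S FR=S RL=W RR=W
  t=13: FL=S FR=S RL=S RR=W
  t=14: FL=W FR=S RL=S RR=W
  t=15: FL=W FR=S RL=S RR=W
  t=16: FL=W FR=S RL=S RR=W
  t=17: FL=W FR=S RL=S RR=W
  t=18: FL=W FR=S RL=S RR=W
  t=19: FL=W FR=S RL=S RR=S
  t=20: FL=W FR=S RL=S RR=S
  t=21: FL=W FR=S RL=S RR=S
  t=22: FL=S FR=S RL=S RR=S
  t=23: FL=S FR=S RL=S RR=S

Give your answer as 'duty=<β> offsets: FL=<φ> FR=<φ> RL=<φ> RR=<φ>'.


duty β = stance ticks per leg = 16
FL: stance ticks = 16; W→S at t=22 → φ=2
FR: stance ticks = 16; W→S at t=10 → φ=14
RL: stance ticks = 16; W→S at t=13 → φ=11
RR: stance ticks = 16; W→S at t=19 → φ=5

duty=16 offsets: FL=2 FR=14 RL=11 RR=5


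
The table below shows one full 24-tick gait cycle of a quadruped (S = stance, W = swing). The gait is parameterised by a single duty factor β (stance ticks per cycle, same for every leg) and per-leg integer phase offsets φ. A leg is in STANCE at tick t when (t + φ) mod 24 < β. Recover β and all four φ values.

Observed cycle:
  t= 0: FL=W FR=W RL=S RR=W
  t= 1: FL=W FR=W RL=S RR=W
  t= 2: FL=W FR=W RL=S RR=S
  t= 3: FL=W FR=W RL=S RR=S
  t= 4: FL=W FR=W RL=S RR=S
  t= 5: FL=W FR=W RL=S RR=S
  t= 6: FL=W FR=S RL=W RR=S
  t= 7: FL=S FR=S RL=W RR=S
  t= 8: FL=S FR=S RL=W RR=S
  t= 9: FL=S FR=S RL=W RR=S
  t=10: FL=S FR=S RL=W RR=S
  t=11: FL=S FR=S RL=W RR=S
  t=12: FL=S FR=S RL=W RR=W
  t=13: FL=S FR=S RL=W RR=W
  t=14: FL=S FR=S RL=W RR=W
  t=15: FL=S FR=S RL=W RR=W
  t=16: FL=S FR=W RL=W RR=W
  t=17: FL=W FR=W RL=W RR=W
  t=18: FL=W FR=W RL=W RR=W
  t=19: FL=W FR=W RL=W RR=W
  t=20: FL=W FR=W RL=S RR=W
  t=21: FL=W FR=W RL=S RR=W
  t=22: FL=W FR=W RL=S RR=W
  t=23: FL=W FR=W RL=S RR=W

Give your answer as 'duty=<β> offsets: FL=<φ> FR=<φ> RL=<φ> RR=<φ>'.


duty=10 offsets: FL=17 FR=18 RL=4 RR=22

duty β = stance ticks per leg = 10
FL: stance ticks = 10; W→S at t=7 → φ=17
FR: stance ticks = 10; W→S at t=6 → φ=18
RL: stance ticks = 10; W→S at t=20 → φ=4
RR: stance ticks = 10; W→S at t=2 → φ=22


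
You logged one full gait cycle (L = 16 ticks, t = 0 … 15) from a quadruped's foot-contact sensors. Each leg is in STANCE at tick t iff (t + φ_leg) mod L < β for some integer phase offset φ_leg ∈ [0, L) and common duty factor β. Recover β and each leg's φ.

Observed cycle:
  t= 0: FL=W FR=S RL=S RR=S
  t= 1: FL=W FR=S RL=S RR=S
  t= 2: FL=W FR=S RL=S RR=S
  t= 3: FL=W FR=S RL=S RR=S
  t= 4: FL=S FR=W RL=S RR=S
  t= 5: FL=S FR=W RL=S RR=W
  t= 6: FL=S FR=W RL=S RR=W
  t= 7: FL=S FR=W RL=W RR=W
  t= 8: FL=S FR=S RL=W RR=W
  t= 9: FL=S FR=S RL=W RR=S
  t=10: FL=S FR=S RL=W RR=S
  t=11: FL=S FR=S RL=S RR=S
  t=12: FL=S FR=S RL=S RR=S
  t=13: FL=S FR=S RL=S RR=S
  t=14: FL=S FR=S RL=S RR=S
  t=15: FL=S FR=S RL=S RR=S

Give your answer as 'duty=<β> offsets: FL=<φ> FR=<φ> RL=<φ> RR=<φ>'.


duty β = stance ticks per leg = 12
FL: stance ticks = 12; W→S at t=4 → φ=12
FR: stance ticks = 12; W→S at t=8 → φ=8
RL: stance ticks = 12; W→S at t=11 → φ=5
RR: stance ticks = 12; W→S at t=9 → φ=7

duty=12 offsets: FL=12 FR=8 RL=5 RR=7


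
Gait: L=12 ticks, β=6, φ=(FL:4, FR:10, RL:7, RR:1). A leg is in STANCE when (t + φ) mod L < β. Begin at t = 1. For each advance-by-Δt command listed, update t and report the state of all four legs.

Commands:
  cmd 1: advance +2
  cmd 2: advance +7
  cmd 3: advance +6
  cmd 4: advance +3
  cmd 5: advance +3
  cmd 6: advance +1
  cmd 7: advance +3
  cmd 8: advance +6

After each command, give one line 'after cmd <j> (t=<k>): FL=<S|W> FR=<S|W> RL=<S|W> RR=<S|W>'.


after cmd 1 (t=3): FL=W FR=S RL=W RR=S
after cmd 2 (t=10): FL=S FR=W RL=S RR=W
after cmd 3 (t=16): FL=W FR=S RL=W RR=S
after cmd 4 (t=19): FL=W FR=S RL=S RR=W
after cmd 5 (t=22): FL=S FR=W RL=S RR=W
after cmd 6 (t=23): FL=S FR=W RL=W RR=S
after cmd 7 (t=26): FL=W FR=S RL=W RR=S
after cmd 8 (t=32): FL=S FR=W RL=S RR=W

start t=1: FL=S FR=W RL=W RR=S
cmd 1: advance +2 → t=3, phase=(7,1,10,4) → FL=W FR=S RL=W RR=S
cmd 2: advance +7 → t=10, phase=(2,8,5,11) → FL=S FR=W RL=S RR=W
cmd 3: advance +6 → t=16, phase=(8,2,11,5) → FL=W FR=S RL=W RR=S
cmd 4: advance +3 → t=19, phase=(11,5,2,8) → FL=W FR=S RL=S RR=W
cmd 5: advance +3 → t=22, phase=(2,8,5,11) → FL=S FR=W RL=S RR=W
cmd 6: advance +1 → t=23, phase=(3,9,6,0) → FL=S FR=W RL=W RR=S
cmd 7: advance +3 → t=26, phase=(6,0,9,3) → FL=W FR=S RL=W RR=S
cmd 8: advance +6 → t=32, phase=(0,6,3,9) → FL=S FR=W RL=S RR=W


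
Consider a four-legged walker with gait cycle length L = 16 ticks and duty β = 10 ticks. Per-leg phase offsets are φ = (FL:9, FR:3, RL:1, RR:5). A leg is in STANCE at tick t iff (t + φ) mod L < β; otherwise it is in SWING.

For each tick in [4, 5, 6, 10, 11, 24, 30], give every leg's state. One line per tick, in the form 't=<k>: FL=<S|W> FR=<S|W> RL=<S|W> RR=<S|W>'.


t=4: FL=W FR=S RL=S RR=S
t=5: FL=W FR=S RL=S RR=W
t=6: FL=W FR=S RL=S RR=W
t=10: FL=S FR=W RL=W RR=W
t=11: FL=S FR=W RL=W RR=S
t=24: FL=S FR=W RL=S RR=W
t=30: FL=S FR=S RL=W RR=S

t=4: phase=(13,7,5,9) vs β=10 → FL=W FR=S RL=S RR=S
t=5: phase=(14,8,6,10) vs β=10 → FL=W FR=S RL=S RR=W
t=6: phase=(15,9,7,11) vs β=10 → FL=W FR=S RL=S RR=W
t=10: phase=(3,13,11,15) vs β=10 → FL=S FR=W RL=W RR=W
t=11: phase=(4,14,12,0) vs β=10 → FL=S FR=W RL=W RR=S
t=24: phase=(1,11,9,13) vs β=10 → FL=S FR=W RL=S RR=W
t=30: phase=(7,1,15,3) vs β=10 → FL=S FR=S RL=W RR=S


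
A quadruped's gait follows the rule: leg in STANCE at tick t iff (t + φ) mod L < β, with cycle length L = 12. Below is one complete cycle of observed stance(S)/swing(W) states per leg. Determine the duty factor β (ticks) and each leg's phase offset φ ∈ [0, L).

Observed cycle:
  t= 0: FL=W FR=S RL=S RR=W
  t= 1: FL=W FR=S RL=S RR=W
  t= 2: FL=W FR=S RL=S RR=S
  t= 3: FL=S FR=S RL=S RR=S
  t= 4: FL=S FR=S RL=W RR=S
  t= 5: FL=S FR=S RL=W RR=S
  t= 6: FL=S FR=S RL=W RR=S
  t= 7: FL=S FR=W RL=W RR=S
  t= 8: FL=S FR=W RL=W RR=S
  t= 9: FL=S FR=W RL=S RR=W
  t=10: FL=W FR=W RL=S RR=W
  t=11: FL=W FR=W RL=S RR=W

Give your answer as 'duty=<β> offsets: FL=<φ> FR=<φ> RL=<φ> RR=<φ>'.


duty=7 offsets: FL=9 FR=0 RL=3 RR=10

duty β = stance ticks per leg = 7
FL: stance ticks = 7; W→S at t=3 → φ=9
FR: stance ticks = 7; W→S at t=0 → φ=0
RL: stance ticks = 7; W→S at t=9 → φ=3
RR: stance ticks = 7; W→S at t=2 → φ=10


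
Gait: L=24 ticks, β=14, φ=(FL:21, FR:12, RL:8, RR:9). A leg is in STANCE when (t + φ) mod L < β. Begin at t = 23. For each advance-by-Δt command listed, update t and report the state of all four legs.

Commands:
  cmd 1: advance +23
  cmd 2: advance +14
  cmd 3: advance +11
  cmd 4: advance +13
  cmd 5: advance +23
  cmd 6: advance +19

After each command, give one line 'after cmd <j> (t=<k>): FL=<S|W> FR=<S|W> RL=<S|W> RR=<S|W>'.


after cmd 1 (t=46): FL=W FR=S RL=S RR=S
after cmd 2 (t=60): FL=S FR=S RL=W RR=W
after cmd 3 (t=71): FL=W FR=S RL=S RR=S
after cmd 4 (t=84): FL=S FR=S RL=W RR=W
after cmd 5 (t=107): FL=S FR=W RL=W RR=W
after cmd 6 (t=126): FL=S FR=W RL=W RR=W

start t=23: FL=W FR=S RL=S RR=S
cmd 1: advance +23 → t=46, phase=(19,10,6,7) → FL=W FR=S RL=S RR=S
cmd 2: advance +14 → t=60, phase=(9,0,20,21) → FL=S FR=S RL=W RR=W
cmd 3: advance +11 → t=71, phase=(20,11,7,8) → FL=W FR=S RL=S RR=S
cmd 4: advance +13 → t=84, phase=(9,0,20,21) → FL=S FR=S RL=W RR=W
cmd 5: advance +23 → t=107, phase=(8,23,19,20) → FL=S FR=W RL=W RR=W
cmd 6: advance +19 → t=126, phase=(3,18,14,15) → FL=S FR=W RL=W RR=W


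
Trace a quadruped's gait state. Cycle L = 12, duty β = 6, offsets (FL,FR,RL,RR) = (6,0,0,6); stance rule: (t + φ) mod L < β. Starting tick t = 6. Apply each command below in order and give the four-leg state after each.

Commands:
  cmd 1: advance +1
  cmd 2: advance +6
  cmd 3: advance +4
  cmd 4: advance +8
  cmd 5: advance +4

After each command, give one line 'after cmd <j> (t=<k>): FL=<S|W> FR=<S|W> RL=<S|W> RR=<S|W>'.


after cmd 1 (t=7): FL=S FR=W RL=W RR=S
after cmd 2 (t=13): FL=W FR=S RL=S RR=W
after cmd 3 (t=17): FL=W FR=S RL=S RR=W
after cmd 4 (t=25): FL=W FR=S RL=S RR=W
after cmd 5 (t=29): FL=W FR=S RL=S RR=W

start t=6: FL=S FR=W RL=W RR=S
cmd 1: advance +1 → t=7, phase=(1,7,7,1) → FL=S FR=W RL=W RR=S
cmd 2: advance +6 → t=13, phase=(7,1,1,7) → FL=W FR=S RL=S RR=W
cmd 3: advance +4 → t=17, phase=(11,5,5,11) → FL=W FR=S RL=S RR=W
cmd 4: advance +8 → t=25, phase=(7,1,1,7) → FL=W FR=S RL=S RR=W
cmd 5: advance +4 → t=29, phase=(11,5,5,11) → FL=W FR=S RL=S RR=W


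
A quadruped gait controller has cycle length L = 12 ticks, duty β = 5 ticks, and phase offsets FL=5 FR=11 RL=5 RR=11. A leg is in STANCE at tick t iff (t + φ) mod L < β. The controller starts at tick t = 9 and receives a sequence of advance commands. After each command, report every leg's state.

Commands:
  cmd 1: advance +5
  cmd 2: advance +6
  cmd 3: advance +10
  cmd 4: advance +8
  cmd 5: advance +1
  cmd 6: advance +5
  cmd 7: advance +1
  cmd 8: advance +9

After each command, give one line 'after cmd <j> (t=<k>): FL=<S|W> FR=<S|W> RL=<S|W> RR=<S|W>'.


after cmd 1 (t=14): FL=W FR=S RL=W RR=S
after cmd 2 (t=20): FL=S FR=W RL=S RR=W
after cmd 3 (t=30): FL=W FR=W RL=W RR=W
after cmd 4 (t=38): FL=W FR=S RL=W RR=S
after cmd 5 (t=39): FL=W FR=S RL=W RR=S
after cmd 6 (t=44): FL=S FR=W RL=S RR=W
after cmd 7 (t=45): FL=S FR=W RL=S RR=W
after cmd 8 (t=54): FL=W FR=W RL=W RR=W

start t=9: FL=S FR=W RL=S RR=W
cmd 1: advance +5 → t=14, phase=(7,1,7,1) → FL=W FR=S RL=W RR=S
cmd 2: advance +6 → t=20, phase=(1,7,1,7) → FL=S FR=W RL=S RR=W
cmd 3: advance +10 → t=30, phase=(11,5,11,5) → FL=W FR=W RL=W RR=W
cmd 4: advance +8 → t=38, phase=(7,1,7,1) → FL=W FR=S RL=W RR=S
cmd 5: advance +1 → t=39, phase=(8,2,8,2) → FL=W FR=S RL=W RR=S
cmd 6: advance +5 → t=44, phase=(1,7,1,7) → FL=S FR=W RL=S RR=W
cmd 7: advance +1 → t=45, phase=(2,8,2,8) → FL=S FR=W RL=S RR=W
cmd 8: advance +9 → t=54, phase=(11,5,11,5) → FL=W FR=W RL=W RR=W


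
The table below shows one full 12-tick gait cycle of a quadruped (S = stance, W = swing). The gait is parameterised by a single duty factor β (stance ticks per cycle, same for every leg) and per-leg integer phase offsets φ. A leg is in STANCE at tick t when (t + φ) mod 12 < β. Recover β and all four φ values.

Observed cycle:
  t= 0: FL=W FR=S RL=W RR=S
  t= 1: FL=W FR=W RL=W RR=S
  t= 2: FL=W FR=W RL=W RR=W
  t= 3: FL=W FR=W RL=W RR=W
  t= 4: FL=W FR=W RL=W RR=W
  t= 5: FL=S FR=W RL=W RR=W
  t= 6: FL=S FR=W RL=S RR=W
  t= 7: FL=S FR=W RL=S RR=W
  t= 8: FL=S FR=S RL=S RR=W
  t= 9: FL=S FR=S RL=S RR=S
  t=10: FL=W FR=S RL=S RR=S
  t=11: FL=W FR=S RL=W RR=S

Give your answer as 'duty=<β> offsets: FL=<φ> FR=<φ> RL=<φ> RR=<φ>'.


duty=5 offsets: FL=7 FR=4 RL=6 RR=3

duty β = stance ticks per leg = 5
FL: stance ticks = 5; W→S at t=5 → φ=7
FR: stance ticks = 5; W→S at t=8 → φ=4
RL: stance ticks = 5; W→S at t=6 → φ=6
RR: stance ticks = 5; W→S at t=9 → φ=3


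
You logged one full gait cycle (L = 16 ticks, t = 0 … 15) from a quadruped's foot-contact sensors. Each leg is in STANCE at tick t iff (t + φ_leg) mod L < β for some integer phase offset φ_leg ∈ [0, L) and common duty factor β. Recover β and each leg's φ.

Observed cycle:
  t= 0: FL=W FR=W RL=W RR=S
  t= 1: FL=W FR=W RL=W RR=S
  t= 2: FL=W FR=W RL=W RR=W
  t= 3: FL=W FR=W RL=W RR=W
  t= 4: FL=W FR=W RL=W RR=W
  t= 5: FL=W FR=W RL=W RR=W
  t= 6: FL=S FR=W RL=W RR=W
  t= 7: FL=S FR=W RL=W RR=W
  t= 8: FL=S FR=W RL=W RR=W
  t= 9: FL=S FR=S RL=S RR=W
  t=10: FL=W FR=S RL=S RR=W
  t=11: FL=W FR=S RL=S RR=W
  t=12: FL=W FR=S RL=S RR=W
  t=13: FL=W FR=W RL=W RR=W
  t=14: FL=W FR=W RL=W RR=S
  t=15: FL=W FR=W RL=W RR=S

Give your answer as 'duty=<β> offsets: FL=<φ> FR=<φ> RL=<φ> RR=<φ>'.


duty β = stance ticks per leg = 4
FL: stance ticks = 4; W→S at t=6 → φ=10
FR: stance ticks = 4; W→S at t=9 → φ=7
RL: stance ticks = 4; W→S at t=9 → φ=7
RR: stance ticks = 4; W→S at t=14 → φ=2

duty=4 offsets: FL=10 FR=7 RL=7 RR=2


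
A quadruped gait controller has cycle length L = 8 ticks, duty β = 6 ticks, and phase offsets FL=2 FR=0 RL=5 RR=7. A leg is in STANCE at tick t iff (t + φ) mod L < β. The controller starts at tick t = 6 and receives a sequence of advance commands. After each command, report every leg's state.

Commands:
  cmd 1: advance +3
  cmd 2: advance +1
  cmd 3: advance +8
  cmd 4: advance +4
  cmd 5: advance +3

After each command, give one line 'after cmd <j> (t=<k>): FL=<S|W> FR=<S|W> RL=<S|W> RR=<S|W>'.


start t=6: FL=S FR=W RL=S RR=S
cmd 1: advance +3 → t=9, phase=(3,1,6,0) → FL=S FR=S RL=W RR=S
cmd 2: advance +1 → t=10, phase=(4,2,7,1) → FL=S FR=S RL=W RR=S
cmd 3: advance +8 → t=18, phase=(4,2,7,1) → FL=S FR=S RL=W RR=S
cmd 4: advance +4 → t=22, phase=(0,6,3,5) → FL=S FR=W RL=S RR=S
cmd 5: advance +3 → t=25, phase=(3,1,6,0) → FL=S FR=S RL=W RR=S

after cmd 1 (t=9): FL=S FR=S RL=W RR=S
after cmd 2 (t=10): FL=S FR=S RL=W RR=S
after cmd 3 (t=18): FL=S FR=S RL=W RR=S
after cmd 4 (t=22): FL=S FR=W RL=S RR=S
after cmd 5 (t=25): FL=S FR=S RL=W RR=S


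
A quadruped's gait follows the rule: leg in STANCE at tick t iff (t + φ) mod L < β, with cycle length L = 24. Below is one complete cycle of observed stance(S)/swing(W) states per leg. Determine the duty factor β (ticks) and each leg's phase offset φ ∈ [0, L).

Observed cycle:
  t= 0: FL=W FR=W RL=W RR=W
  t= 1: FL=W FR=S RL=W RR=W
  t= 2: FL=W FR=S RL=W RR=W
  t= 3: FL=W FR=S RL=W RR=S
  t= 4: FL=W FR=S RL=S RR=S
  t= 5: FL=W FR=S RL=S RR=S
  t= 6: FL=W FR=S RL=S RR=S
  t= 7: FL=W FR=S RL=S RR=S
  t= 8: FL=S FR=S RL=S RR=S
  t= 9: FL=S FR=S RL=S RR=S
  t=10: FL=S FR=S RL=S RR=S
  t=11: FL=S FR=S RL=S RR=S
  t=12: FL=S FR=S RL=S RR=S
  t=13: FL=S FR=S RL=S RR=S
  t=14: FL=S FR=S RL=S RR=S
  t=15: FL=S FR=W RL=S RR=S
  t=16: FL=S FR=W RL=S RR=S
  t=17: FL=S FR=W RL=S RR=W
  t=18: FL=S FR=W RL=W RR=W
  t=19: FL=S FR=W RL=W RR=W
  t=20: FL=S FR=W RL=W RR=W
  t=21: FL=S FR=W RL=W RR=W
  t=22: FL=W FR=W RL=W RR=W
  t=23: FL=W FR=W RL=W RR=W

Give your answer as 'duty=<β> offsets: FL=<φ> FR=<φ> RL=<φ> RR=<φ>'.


duty=14 offsets: FL=16 FR=23 RL=20 RR=21

duty β = stance ticks per leg = 14
FL: stance ticks = 14; W→S at t=8 → φ=16
FR: stance ticks = 14; W→S at t=1 → φ=23
RL: stance ticks = 14; W→S at t=4 → φ=20
RR: stance ticks = 14; W→S at t=3 → φ=21


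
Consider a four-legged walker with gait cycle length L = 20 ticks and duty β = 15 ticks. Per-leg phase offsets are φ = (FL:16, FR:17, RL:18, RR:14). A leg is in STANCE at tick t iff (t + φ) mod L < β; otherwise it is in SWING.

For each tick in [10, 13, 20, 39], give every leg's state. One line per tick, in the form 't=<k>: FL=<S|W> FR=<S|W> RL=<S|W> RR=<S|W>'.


t=10: FL=S FR=S RL=S RR=S
t=13: FL=S FR=S RL=S RR=S
t=20: FL=W FR=W RL=W RR=S
t=39: FL=W FR=W RL=W RR=S

t=10: phase=(6,7,8,4) vs β=15 → FL=S FR=S RL=S RR=S
t=13: phase=(9,10,11,7) vs β=15 → FL=S FR=S RL=S RR=S
t=20: phase=(16,17,18,14) vs β=15 → FL=W FR=W RL=W RR=S
t=39: phase=(15,16,17,13) vs β=15 → FL=W FR=W RL=W RR=S


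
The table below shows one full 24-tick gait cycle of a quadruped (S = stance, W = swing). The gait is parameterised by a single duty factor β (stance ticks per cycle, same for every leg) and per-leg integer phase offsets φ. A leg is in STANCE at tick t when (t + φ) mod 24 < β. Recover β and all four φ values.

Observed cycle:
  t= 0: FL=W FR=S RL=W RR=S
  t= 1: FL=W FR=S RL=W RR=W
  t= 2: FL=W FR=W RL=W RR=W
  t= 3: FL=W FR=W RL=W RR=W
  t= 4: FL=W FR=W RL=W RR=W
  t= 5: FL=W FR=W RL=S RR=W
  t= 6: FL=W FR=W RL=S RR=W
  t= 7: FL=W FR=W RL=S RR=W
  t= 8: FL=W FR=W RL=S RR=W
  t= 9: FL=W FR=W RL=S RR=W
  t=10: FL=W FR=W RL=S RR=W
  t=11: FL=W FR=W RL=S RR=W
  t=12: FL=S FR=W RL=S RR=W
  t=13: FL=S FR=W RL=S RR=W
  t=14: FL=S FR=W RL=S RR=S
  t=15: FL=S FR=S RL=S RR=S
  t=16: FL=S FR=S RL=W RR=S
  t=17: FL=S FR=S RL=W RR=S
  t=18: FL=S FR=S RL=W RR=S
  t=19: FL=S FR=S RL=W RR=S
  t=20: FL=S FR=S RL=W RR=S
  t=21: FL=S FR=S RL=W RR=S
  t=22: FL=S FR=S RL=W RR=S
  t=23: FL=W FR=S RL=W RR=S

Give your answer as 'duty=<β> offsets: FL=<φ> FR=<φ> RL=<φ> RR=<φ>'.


duty β = stance ticks per leg = 11
FL: stance ticks = 11; W→S at t=12 → φ=12
FR: stance ticks = 11; W→S at t=15 → φ=9
RL: stance ticks = 11; W→S at t=5 → φ=19
RR: stance ticks = 11; W→S at t=14 → φ=10

duty=11 offsets: FL=12 FR=9 RL=19 RR=10


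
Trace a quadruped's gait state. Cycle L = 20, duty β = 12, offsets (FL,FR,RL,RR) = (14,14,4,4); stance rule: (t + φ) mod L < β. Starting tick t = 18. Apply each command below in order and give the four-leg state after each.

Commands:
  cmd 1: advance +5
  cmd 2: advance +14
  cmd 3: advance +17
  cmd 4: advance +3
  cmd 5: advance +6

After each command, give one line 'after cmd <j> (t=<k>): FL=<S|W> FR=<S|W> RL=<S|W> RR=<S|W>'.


start t=18: FL=W FR=W RL=S RR=S
cmd 1: advance +5 → t=23, phase=(17,17,7,7) → FL=W FR=W RL=S RR=S
cmd 2: advance +14 → t=37, phase=(11,11,1,1) → FL=S FR=S RL=S RR=S
cmd 3: advance +17 → t=54, phase=(8,8,18,18) → FL=S FR=S RL=W RR=W
cmd 4: advance +3 → t=57, phase=(11,11,1,1) → FL=S FR=S RL=S RR=S
cmd 5: advance +6 → t=63, phase=(17,17,7,7) → FL=W FR=W RL=S RR=S

after cmd 1 (t=23): FL=W FR=W RL=S RR=S
after cmd 2 (t=37): FL=S FR=S RL=S RR=S
after cmd 3 (t=54): FL=S FR=S RL=W RR=W
after cmd 4 (t=57): FL=S FR=S RL=S RR=S
after cmd 5 (t=63): FL=W FR=W RL=S RR=S


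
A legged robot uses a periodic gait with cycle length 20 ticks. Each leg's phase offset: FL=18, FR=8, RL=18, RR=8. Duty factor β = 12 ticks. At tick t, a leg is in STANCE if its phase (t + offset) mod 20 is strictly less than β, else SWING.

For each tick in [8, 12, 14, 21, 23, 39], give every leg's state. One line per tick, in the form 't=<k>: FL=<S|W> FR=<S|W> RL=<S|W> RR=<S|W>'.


t=8: FL=S FR=W RL=S RR=W
t=12: FL=S FR=S RL=S RR=S
t=14: FL=W FR=S RL=W RR=S
t=21: FL=W FR=S RL=W RR=S
t=23: FL=S FR=S RL=S RR=S
t=39: FL=W FR=S RL=W RR=S

t=8: phase=(6,16,6,16) vs β=12 → FL=S FR=W RL=S RR=W
t=12: phase=(10,0,10,0) vs β=12 → FL=S FR=S RL=S RR=S
t=14: phase=(12,2,12,2) vs β=12 → FL=W FR=S RL=W RR=S
t=21: phase=(19,9,19,9) vs β=12 → FL=W FR=S RL=W RR=S
t=23: phase=(1,11,1,11) vs β=12 → FL=S FR=S RL=S RR=S
t=39: phase=(17,7,17,7) vs β=12 → FL=W FR=S RL=W RR=S


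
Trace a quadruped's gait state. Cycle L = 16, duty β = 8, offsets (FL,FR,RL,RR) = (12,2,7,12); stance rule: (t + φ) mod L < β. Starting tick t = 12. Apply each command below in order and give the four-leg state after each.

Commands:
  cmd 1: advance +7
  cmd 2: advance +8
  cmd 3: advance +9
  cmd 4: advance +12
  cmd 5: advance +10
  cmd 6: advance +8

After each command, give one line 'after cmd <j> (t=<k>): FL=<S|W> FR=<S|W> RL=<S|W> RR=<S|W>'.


after cmd 1 (t=19): FL=W FR=S RL=W RR=W
after cmd 2 (t=27): FL=S FR=W RL=S RR=S
after cmd 3 (t=36): FL=S FR=S RL=W RR=S
after cmd 4 (t=48): FL=W FR=S RL=S RR=W
after cmd 5 (t=58): FL=S FR=W RL=S RR=S
after cmd 6 (t=66): FL=W FR=S RL=W RR=W

start t=12: FL=W FR=W RL=S RR=W
cmd 1: advance +7 → t=19, phase=(15,5,10,15) → FL=W FR=S RL=W RR=W
cmd 2: advance +8 → t=27, phase=(7,13,2,7) → FL=S FR=W RL=S RR=S
cmd 3: advance +9 → t=36, phase=(0,6,11,0) → FL=S FR=S RL=W RR=S
cmd 4: advance +12 → t=48, phase=(12,2,7,12) → FL=W FR=S RL=S RR=W
cmd 5: advance +10 → t=58, phase=(6,12,1,6) → FL=S FR=W RL=S RR=S
cmd 6: advance +8 → t=66, phase=(14,4,9,14) → FL=W FR=S RL=W RR=W


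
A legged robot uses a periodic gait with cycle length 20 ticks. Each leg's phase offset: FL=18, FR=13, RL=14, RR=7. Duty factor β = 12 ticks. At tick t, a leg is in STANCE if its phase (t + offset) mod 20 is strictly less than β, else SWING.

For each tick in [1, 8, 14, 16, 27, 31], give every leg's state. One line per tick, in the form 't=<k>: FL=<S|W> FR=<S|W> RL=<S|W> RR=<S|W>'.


t=1: phase=(19,14,15,8) vs β=12 → FL=W FR=W RL=W RR=S
t=8: phase=(6,1,2,15) vs β=12 → FL=S FR=S RL=S RR=W
t=14: phase=(12,7,8,1) vs β=12 → FL=W FR=S RL=S RR=S
t=16: phase=(14,9,10,3) vs β=12 → FL=W FR=S RL=S RR=S
t=27: phase=(5,0,1,14) vs β=12 → FL=S FR=S RL=S RR=W
t=31: phase=(9,4,5,18) vs β=12 → FL=S FR=S RL=S RR=W

t=1: FL=W FR=W RL=W RR=S
t=8: FL=S FR=S RL=S RR=W
t=14: FL=W FR=S RL=S RR=S
t=16: FL=W FR=S RL=S RR=S
t=27: FL=S FR=S RL=S RR=W
t=31: FL=S FR=S RL=S RR=W


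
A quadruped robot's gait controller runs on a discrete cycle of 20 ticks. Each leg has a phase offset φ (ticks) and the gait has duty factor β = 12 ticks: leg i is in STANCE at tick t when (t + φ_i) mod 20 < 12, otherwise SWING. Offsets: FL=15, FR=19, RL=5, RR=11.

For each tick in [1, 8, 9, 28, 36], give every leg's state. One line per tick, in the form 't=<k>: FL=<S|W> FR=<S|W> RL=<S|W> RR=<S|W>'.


t=1: FL=W FR=S RL=S RR=W
t=8: FL=S FR=S RL=W RR=W
t=9: FL=S FR=S RL=W RR=S
t=28: FL=S FR=S RL=W RR=W
t=36: FL=S FR=W RL=S RR=S

t=1: phase=(16,0,6,12) vs β=12 → FL=W FR=S RL=S RR=W
t=8: phase=(3,7,13,19) vs β=12 → FL=S FR=S RL=W RR=W
t=9: phase=(4,8,14,0) vs β=12 → FL=S FR=S RL=W RR=S
t=28: phase=(3,7,13,19) vs β=12 → FL=S FR=S RL=W RR=W
t=36: phase=(11,15,1,7) vs β=12 → FL=S FR=W RL=S RR=S


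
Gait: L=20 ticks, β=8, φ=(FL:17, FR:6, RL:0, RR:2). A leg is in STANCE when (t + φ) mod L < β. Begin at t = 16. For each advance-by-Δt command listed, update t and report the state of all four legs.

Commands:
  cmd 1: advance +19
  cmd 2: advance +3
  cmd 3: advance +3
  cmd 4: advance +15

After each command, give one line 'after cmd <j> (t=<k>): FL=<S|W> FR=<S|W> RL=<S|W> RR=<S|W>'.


after cmd 1 (t=35): FL=W FR=S RL=W RR=W
after cmd 2 (t=38): FL=W FR=S RL=W RR=S
after cmd 3 (t=41): FL=W FR=S RL=S RR=S
after cmd 4 (t=56): FL=W FR=S RL=W RR=W

start t=16: FL=W FR=S RL=W RR=W
cmd 1: advance +19 → t=35, phase=(12,1,15,17) → FL=W FR=S RL=W RR=W
cmd 2: advance +3 → t=38, phase=(15,4,18,0) → FL=W FR=S RL=W RR=S
cmd 3: advance +3 → t=41, phase=(18,7,1,3) → FL=W FR=S RL=S RR=S
cmd 4: advance +15 → t=56, phase=(13,2,16,18) → FL=W FR=S RL=W RR=W


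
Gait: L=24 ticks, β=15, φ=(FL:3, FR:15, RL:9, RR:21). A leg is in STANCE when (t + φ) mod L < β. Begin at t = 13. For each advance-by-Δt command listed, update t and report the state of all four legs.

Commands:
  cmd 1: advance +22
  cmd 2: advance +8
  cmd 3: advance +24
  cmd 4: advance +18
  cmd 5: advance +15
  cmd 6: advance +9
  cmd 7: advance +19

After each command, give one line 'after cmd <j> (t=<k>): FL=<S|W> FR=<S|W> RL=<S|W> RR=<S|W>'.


after cmd 1 (t=35): FL=S FR=S RL=W RR=S
after cmd 2 (t=43): FL=W FR=S RL=S RR=W
after cmd 3 (t=67): FL=W FR=S RL=S RR=W
after cmd 4 (t=85): FL=W FR=S RL=W RR=S
after cmd 5 (t=100): FL=S FR=W RL=S RR=S
after cmd 6 (t=109): FL=W FR=S RL=W RR=S
after cmd 7 (t=128): FL=S FR=W RL=W RR=S

start t=13: FL=W FR=S RL=W RR=S
cmd 1: advance +22 → t=35, phase=(14,2,20,8) → FL=S FR=S RL=W RR=S
cmd 2: advance +8 → t=43, phase=(22,10,4,16) → FL=W FR=S RL=S RR=W
cmd 3: advance +24 → t=67, phase=(22,10,4,16) → FL=W FR=S RL=S RR=W
cmd 4: advance +18 → t=85, phase=(16,4,22,10) → FL=W FR=S RL=W RR=S
cmd 5: advance +15 → t=100, phase=(7,19,13,1) → FL=S FR=W RL=S RR=S
cmd 6: advance +9 → t=109, phase=(16,4,22,10) → FL=W FR=S RL=W RR=S
cmd 7: advance +19 → t=128, phase=(11,23,17,5) → FL=S FR=W RL=W RR=S


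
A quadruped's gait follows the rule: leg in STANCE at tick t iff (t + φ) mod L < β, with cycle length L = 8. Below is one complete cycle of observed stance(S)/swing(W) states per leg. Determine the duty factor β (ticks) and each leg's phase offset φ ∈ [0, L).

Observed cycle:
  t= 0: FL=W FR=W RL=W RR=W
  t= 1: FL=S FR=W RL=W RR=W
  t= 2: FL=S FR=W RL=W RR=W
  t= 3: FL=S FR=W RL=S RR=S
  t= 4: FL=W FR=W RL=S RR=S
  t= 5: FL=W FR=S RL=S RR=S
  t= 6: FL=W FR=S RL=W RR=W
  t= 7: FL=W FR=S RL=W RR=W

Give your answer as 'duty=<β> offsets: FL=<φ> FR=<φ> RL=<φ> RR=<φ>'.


duty=3 offsets: FL=7 FR=3 RL=5 RR=5

duty β = stance ticks per leg = 3
FL: stance ticks = 3; W→S at t=1 → φ=7
FR: stance ticks = 3; W→S at t=5 → φ=3
RL: stance ticks = 3; W→S at t=3 → φ=5
RR: stance ticks = 3; W→S at t=3 → φ=5


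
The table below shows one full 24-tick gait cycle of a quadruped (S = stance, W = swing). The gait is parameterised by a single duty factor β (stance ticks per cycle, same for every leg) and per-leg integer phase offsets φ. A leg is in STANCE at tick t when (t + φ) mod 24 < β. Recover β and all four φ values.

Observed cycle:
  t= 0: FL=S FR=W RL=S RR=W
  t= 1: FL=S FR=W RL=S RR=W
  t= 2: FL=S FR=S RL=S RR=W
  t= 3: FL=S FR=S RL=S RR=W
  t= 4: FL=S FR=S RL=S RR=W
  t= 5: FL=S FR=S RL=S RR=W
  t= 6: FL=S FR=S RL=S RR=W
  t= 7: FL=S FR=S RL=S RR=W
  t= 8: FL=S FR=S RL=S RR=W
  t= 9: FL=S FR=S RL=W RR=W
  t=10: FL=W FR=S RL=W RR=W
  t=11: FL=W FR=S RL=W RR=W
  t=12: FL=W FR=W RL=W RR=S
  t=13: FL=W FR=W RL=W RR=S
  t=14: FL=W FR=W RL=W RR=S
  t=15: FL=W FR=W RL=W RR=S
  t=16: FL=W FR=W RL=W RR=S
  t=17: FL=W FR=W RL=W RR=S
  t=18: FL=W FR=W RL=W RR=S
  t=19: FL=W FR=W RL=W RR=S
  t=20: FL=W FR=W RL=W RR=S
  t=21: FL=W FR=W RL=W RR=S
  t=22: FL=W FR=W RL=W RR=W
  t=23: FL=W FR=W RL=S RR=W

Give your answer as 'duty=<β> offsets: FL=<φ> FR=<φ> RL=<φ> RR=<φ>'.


duty β = stance ticks per leg = 10
FL: stance ticks = 10; W→S at t=0 → φ=0
FR: stance ticks = 10; W→S at t=2 → φ=22
RL: stance ticks = 10; W→S at t=23 → φ=1
RR: stance ticks = 10; W→S at t=12 → φ=12

duty=10 offsets: FL=0 FR=22 RL=1 RR=12


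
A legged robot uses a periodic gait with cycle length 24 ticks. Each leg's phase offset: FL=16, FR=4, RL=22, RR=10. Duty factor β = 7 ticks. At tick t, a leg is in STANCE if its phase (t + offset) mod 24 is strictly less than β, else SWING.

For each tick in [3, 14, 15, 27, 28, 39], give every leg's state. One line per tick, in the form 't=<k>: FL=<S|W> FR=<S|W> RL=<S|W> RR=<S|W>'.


t=3: FL=W FR=W RL=S RR=W
t=14: FL=S FR=W RL=W RR=S
t=15: FL=W FR=W RL=W RR=S
t=27: FL=W FR=W RL=S RR=W
t=28: FL=W FR=W RL=S RR=W
t=39: FL=W FR=W RL=W RR=S

t=3: phase=(19,7,1,13) vs β=7 → FL=W FR=W RL=S RR=W
t=14: phase=(6,18,12,0) vs β=7 → FL=S FR=W RL=W RR=S
t=15: phase=(7,19,13,1) vs β=7 → FL=W FR=W RL=W RR=S
t=27: phase=(19,7,1,13) vs β=7 → FL=W FR=W RL=S RR=W
t=28: phase=(20,8,2,14) vs β=7 → FL=W FR=W RL=S RR=W
t=39: phase=(7,19,13,1) vs β=7 → FL=W FR=W RL=W RR=S


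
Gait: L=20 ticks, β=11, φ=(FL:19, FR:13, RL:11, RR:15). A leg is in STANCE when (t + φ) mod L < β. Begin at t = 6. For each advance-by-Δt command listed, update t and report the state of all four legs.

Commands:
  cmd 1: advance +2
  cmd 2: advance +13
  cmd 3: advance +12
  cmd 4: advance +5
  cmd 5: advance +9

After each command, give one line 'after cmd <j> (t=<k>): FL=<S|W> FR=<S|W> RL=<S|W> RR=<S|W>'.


start t=6: FL=S FR=W RL=W RR=S
cmd 1: advance +2 → t=8, phase=(7,1,19,3) → FL=S FR=S RL=W RR=S
cmd 2: advance +13 → t=21, phase=(0,14,12,16) → FL=S FR=W RL=W RR=W
cmd 3: advance +12 → t=33, phase=(12,6,4,8) → FL=W FR=S RL=S RR=S
cmd 4: advance +5 → t=38, phase=(17,11,9,13) → FL=W FR=W RL=S RR=W
cmd 5: advance +9 → t=47, phase=(6,0,18,2) → FL=S FR=S RL=W RR=S

after cmd 1 (t=8): FL=S FR=S RL=W RR=S
after cmd 2 (t=21): FL=S FR=W RL=W RR=W
after cmd 3 (t=33): FL=W FR=S RL=S RR=S
after cmd 4 (t=38): FL=W FR=W RL=S RR=W
after cmd 5 (t=47): FL=S FR=S RL=W RR=S


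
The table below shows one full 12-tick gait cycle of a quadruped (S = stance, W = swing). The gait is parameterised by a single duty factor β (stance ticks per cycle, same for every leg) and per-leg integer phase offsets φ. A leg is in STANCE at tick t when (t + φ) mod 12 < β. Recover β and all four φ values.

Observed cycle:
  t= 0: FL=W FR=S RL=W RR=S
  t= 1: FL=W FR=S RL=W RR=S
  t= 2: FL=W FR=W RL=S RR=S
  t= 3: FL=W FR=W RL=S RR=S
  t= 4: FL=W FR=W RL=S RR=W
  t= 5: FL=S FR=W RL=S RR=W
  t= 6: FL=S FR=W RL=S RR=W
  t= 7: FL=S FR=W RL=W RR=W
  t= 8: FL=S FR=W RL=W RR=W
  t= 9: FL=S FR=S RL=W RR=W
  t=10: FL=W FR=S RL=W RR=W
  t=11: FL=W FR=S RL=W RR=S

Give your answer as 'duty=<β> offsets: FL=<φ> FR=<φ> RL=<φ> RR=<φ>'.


duty=5 offsets: FL=7 FR=3 RL=10 RR=1

duty β = stance ticks per leg = 5
FL: stance ticks = 5; W→S at t=5 → φ=7
FR: stance ticks = 5; W→S at t=9 → φ=3
RL: stance ticks = 5; W→S at t=2 → φ=10
RR: stance ticks = 5; W→S at t=11 → φ=1


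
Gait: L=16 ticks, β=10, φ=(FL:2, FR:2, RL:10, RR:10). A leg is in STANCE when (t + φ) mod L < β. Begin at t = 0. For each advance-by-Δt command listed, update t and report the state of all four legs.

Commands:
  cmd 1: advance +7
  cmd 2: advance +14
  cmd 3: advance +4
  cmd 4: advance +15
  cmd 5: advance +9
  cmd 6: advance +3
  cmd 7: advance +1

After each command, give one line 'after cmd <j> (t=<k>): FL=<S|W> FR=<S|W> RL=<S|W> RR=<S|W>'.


after cmd 1 (t=7): FL=S FR=S RL=S RR=S
after cmd 2 (t=21): FL=S FR=S RL=W RR=W
after cmd 3 (t=25): FL=W FR=W RL=S RR=S
after cmd 4 (t=40): FL=W FR=W RL=S RR=S
after cmd 5 (t=49): FL=S FR=S RL=W RR=W
after cmd 6 (t=52): FL=S FR=S RL=W RR=W
after cmd 7 (t=53): FL=S FR=S RL=W RR=W

start t=0: FL=S FR=S RL=W RR=W
cmd 1: advance +7 → t=7, phase=(9,9,1,1) → FL=S FR=S RL=S RR=S
cmd 2: advance +14 → t=21, phase=(7,7,15,15) → FL=S FR=S RL=W RR=W
cmd 3: advance +4 → t=25, phase=(11,11,3,3) → FL=W FR=W RL=S RR=S
cmd 4: advance +15 → t=40, phase=(10,10,2,2) → FL=W FR=W RL=S RR=S
cmd 5: advance +9 → t=49, phase=(3,3,11,11) → FL=S FR=S RL=W RR=W
cmd 6: advance +3 → t=52, phase=(6,6,14,14) → FL=S FR=S RL=W RR=W
cmd 7: advance +1 → t=53, phase=(7,7,15,15) → FL=S FR=S RL=W RR=W


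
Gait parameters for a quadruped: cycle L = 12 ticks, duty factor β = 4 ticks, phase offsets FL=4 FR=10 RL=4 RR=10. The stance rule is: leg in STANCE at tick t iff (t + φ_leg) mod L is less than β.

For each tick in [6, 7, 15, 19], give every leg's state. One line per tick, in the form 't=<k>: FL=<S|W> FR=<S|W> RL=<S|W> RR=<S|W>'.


t=6: FL=W FR=W RL=W RR=W
t=7: FL=W FR=W RL=W RR=W
t=15: FL=W FR=S RL=W RR=S
t=19: FL=W FR=W RL=W RR=W

t=6: phase=(10,4,10,4) vs β=4 → FL=W FR=W RL=W RR=W
t=7: phase=(11,5,11,5) vs β=4 → FL=W FR=W RL=W RR=W
t=15: phase=(7,1,7,1) vs β=4 → FL=W FR=S RL=W RR=S
t=19: phase=(11,5,11,5) vs β=4 → FL=W FR=W RL=W RR=W


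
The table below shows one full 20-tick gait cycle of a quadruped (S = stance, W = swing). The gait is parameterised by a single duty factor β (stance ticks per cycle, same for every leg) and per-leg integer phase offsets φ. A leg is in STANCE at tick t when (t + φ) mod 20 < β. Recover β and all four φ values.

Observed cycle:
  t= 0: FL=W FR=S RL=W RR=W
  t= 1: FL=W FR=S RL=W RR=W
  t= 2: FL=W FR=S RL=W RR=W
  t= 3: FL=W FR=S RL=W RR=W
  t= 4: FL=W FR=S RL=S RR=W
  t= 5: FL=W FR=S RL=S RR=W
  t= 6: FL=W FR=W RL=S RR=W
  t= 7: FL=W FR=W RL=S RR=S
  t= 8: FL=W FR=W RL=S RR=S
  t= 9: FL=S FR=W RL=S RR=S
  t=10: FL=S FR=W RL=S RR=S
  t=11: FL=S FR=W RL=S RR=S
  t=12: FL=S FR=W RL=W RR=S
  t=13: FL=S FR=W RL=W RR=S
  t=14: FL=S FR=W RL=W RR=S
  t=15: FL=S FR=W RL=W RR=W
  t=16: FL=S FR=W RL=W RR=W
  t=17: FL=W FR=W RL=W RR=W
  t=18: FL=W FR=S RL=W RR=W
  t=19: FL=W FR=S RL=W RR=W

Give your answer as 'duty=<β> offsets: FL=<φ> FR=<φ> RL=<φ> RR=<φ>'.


duty β = stance ticks per leg = 8
FL: stance ticks = 8; W→S at t=9 → φ=11
FR: stance ticks = 8; W→S at t=18 → φ=2
RL: stance ticks = 8; W→S at t=4 → φ=16
RR: stance ticks = 8; W→S at t=7 → φ=13

duty=8 offsets: FL=11 FR=2 RL=16 RR=13


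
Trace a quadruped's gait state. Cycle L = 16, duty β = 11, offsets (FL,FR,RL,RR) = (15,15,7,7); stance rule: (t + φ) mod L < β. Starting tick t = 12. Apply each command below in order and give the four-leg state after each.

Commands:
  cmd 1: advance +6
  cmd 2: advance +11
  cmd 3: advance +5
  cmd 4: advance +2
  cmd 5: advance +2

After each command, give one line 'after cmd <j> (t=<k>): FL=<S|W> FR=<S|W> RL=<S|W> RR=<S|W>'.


after cmd 1 (t=18): FL=S FR=S RL=S RR=S
after cmd 2 (t=29): FL=W FR=W RL=S RR=S
after cmd 3 (t=34): FL=S FR=S RL=S RR=S
after cmd 4 (t=36): FL=S FR=S RL=W RR=W
after cmd 5 (t=38): FL=S FR=S RL=W RR=W

start t=12: FL=W FR=W RL=S RR=S
cmd 1: advance +6 → t=18, phase=(1,1,9,9) → FL=S FR=S RL=S RR=S
cmd 2: advance +11 → t=29, phase=(12,12,4,4) → FL=W FR=W RL=S RR=S
cmd 3: advance +5 → t=34, phase=(1,1,9,9) → FL=S FR=S RL=S RR=S
cmd 4: advance +2 → t=36, phase=(3,3,11,11) → FL=S FR=S RL=W RR=W
cmd 5: advance +2 → t=38, phase=(5,5,13,13) → FL=S FR=S RL=W RR=W


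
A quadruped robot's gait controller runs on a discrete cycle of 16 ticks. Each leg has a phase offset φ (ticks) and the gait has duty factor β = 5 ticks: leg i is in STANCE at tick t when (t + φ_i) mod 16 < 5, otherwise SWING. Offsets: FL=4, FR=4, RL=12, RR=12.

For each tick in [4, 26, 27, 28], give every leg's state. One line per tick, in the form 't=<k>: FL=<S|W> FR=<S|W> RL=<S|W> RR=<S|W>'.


t=4: phase=(8,8,0,0) vs β=5 → FL=W FR=W RL=S RR=S
t=26: phase=(14,14,6,6) vs β=5 → FL=W FR=W RL=W RR=W
t=27: phase=(15,15,7,7) vs β=5 → FL=W FR=W RL=W RR=W
t=28: phase=(0,0,8,8) vs β=5 → FL=S FR=S RL=W RR=W

t=4: FL=W FR=W RL=S RR=S
t=26: FL=W FR=W RL=W RR=W
t=27: FL=W FR=W RL=W RR=W
t=28: FL=S FR=S RL=W RR=W


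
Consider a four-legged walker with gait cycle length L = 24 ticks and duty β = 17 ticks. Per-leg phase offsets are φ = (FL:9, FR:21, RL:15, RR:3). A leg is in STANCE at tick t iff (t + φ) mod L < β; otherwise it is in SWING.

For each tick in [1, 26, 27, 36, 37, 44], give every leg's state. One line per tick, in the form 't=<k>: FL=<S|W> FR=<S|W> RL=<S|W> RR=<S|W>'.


t=1: phase=(10,22,16,4) vs β=17 → FL=S FR=W RL=S RR=S
t=26: phase=(11,23,17,5) vs β=17 → FL=S FR=W RL=W RR=S
t=27: phase=(12,0,18,6) vs β=17 → FL=S FR=S RL=W RR=S
t=36: phase=(21,9,3,15) vs β=17 → FL=W FR=S RL=S RR=S
t=37: phase=(22,10,4,16) vs β=17 → FL=W FR=S RL=S RR=S
t=44: phase=(5,17,11,23) vs β=17 → FL=S FR=W RL=S RR=W

t=1: FL=S FR=W RL=S RR=S
t=26: FL=S FR=W RL=W RR=S
t=27: FL=S FR=S RL=W RR=S
t=36: FL=W FR=S RL=S RR=S
t=37: FL=W FR=S RL=S RR=S
t=44: FL=S FR=W RL=S RR=W


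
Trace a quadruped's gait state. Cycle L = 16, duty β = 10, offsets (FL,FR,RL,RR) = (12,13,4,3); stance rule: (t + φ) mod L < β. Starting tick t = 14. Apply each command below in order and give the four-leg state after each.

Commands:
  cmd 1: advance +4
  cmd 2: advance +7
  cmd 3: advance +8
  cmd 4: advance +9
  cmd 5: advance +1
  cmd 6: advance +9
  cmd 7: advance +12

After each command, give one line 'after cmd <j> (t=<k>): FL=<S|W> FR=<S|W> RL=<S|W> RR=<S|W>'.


after cmd 1 (t=18): FL=W FR=W RL=S RR=S
after cmd 2 (t=25): FL=S FR=S RL=W RR=W
after cmd 3 (t=33): FL=W FR=W RL=S RR=S
after cmd 4 (t=42): FL=S FR=S RL=W RR=W
after cmd 5 (t=43): FL=S FR=S RL=W RR=W
after cmd 6 (t=52): FL=S FR=S RL=S RR=S
after cmd 7 (t=64): FL=W FR=W RL=S RR=S

start t=14: FL=W FR=W RL=S RR=S
cmd 1: advance +4 → t=18, phase=(14,15,6,5) → FL=W FR=W RL=S RR=S
cmd 2: advance +7 → t=25, phase=(5,6,13,12) → FL=S FR=S RL=W RR=W
cmd 3: advance +8 → t=33, phase=(13,14,5,4) → FL=W FR=W RL=S RR=S
cmd 4: advance +9 → t=42, phase=(6,7,14,13) → FL=S FR=S RL=W RR=W
cmd 5: advance +1 → t=43, phase=(7,8,15,14) → FL=S FR=S RL=W RR=W
cmd 6: advance +9 → t=52, phase=(0,1,8,7) → FL=S FR=S RL=S RR=S
cmd 7: advance +12 → t=64, phase=(12,13,4,3) → FL=W FR=W RL=S RR=S
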